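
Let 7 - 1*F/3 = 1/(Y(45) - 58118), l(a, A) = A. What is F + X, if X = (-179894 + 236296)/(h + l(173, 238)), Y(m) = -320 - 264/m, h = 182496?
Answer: 1706776584979/80097611486 ≈ 21.309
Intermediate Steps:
Y(m) = -320 - 264/m
X = 28201/91367 (X = (-179894 + 236296)/(182496 + 238) = 56402/182734 = 56402*(1/182734) = 28201/91367 ≈ 0.30866)
F = 18409863/876658 (F = 21 - 3/((-320 - 264/45) - 58118) = 21 - 3/((-320 - 264*1/45) - 58118) = 21 - 3/((-320 - 88/15) - 58118) = 21 - 3/(-4888/15 - 58118) = 21 - 3/(-876658/15) = 21 - 3*(-15/876658) = 21 + 45/876658 = 18409863/876658 ≈ 21.000)
F + X = 18409863/876658 + 28201/91367 = 1706776584979/80097611486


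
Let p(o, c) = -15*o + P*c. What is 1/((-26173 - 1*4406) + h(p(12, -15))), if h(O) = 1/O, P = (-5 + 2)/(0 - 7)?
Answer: -1305/39905602 ≈ -3.2702e-5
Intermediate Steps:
P = 3/7 (P = -3/(-7) = -3*(-⅐) = 3/7 ≈ 0.42857)
p(o, c) = -15*o + 3*c/7
h(O) = 1/O
1/((-26173 - 1*4406) + h(p(12, -15))) = 1/((-26173 - 1*4406) + 1/(-15*12 + (3/7)*(-15))) = 1/((-26173 - 4406) + 1/(-180 - 45/7)) = 1/(-30579 + 1/(-1305/7)) = 1/(-30579 - 7/1305) = 1/(-39905602/1305) = -1305/39905602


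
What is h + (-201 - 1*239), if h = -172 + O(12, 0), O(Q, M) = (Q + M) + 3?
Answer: -597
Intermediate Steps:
O(Q, M) = 3 + M + Q (O(Q, M) = (M + Q) + 3 = 3 + M + Q)
h = -157 (h = -172 + (3 + 0 + 12) = -172 + 15 = -157)
h + (-201 - 1*239) = -157 + (-201 - 1*239) = -157 + (-201 - 239) = -157 - 440 = -597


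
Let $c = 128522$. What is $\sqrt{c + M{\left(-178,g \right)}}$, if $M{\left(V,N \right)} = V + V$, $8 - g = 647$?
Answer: $\sqrt{128166} \approx 358.0$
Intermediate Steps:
$g = -639$ ($g = 8 - 647 = -639$)
$M{\left(V,N \right)} = 2 V$
$\sqrt{c + M{\left(-178,g \right)}} = \sqrt{128522 + 2 \left(-178\right)} = \sqrt{128522 - 356} = \sqrt{128166}$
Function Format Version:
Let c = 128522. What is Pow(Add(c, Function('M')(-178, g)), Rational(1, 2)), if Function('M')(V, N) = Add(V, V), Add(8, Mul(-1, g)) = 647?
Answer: Pow(128166, Rational(1, 2)) ≈ 358.00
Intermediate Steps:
g = -639 (g = Add(8, Mul(-1, 647)) = Add(8, -647) = -639)
Function('M')(V, N) = Mul(2, V)
Pow(Add(c, Function('M')(-178, g)), Rational(1, 2)) = Pow(Add(128522, Mul(2, -178)), Rational(1, 2)) = Pow(Add(128522, -356), Rational(1, 2)) = Pow(128166, Rational(1, 2))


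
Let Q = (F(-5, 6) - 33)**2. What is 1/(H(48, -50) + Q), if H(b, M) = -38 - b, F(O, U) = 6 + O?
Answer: 1/938 ≈ 0.0010661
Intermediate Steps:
Q = 1024 (Q = ((6 - 5) - 33)**2 = (1 - 33)**2 = (-32)**2 = 1024)
1/(H(48, -50) + Q) = 1/((-38 - 1*48) + 1024) = 1/((-38 - 48) + 1024) = 1/(-86 + 1024) = 1/938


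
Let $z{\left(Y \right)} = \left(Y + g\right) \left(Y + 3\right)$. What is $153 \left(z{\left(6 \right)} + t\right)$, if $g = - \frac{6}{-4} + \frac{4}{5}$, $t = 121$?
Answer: $\frac{299421}{10} \approx 29942.0$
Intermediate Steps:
$g = \frac{23}{10}$ ($g = \left(-6\right) \left(- \frac{1}{4}\right) + 4 \cdot \frac{1}{5} = \frac{3}{2} + \frac{4}{5} = \frac{23}{10} \approx 2.3$)
$z{\left(Y \right)} = \left(3 + Y\right) \left(\frac{23}{10} + Y\right)$ ($z{\left(Y \right)} = \left(Y + \frac{23}{10}\right) \left(Y + 3\right) = \left(\frac{23}{10} + Y\right) \left(3 + Y\right) = \left(3 + Y\right) \left(\frac{23}{10} + Y\right)$)
$153 \left(z{\left(6 \right)} + t\right) = 153 \left(\left(\frac{69}{10} + 6^{2} + \frac{53}{10} \cdot 6\right) + 121\right) = 153 \left(\left(\frac{69}{10} + 36 + \frac{159}{5}\right) + 121\right) = 153 \left(\frac{747}{10} + 121\right) = 153 \cdot \frac{1957}{10} = \frac{299421}{10}$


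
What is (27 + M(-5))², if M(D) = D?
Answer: 484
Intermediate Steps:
(27 + M(-5))² = (27 - 5)² = 22² = 484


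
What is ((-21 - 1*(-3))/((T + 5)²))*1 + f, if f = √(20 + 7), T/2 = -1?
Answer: -2 + 3*√3 ≈ 3.1962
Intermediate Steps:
T = -2 (T = 2*(-1) = -2)
f = 3*√3 (f = √27 = 3*√3 ≈ 5.1962)
((-21 - 1*(-3))/((T + 5)²))*1 + f = ((-21 - 1*(-3))/((-2 + 5)²))*1 + 3*√3 = ((-21 + 3)/(3²))*1 + 3*√3 = -18/9*1 + 3*√3 = -18*⅑*1 + 3*√3 = -2*1 + 3*√3 = -2 + 3*√3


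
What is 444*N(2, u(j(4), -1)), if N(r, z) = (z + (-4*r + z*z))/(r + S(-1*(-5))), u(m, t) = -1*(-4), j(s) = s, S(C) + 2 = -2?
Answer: -2664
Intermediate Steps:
S(C) = -4 (S(C) = -2 - 2 = -4)
u(m, t) = 4
N(r, z) = (z + z**2 - 4*r)/(-4 + r) (N(r, z) = (z + (-4*r + z*z))/(r - 4) = (z + (-4*r + z**2))/(-4 + r) = (z + (z**2 - 4*r))/(-4 + r) = (z + z**2 - 4*r)/(-4 + r))
444*N(2, u(j(4), -1)) = 444*((4 + 4**2 - 4*2)/(-4 + 2)) = 444*((4 + 16 - 8)/(-2)) = 444*(-1/2*12) = 444*(-6) = -2664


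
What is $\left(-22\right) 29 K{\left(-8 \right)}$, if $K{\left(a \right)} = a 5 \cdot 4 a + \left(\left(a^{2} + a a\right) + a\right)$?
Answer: $-893200$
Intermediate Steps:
$K{\left(a \right)} = a + 22 a^{2}$ ($K{\left(a \right)} = a 20 a + \left(\left(a^{2} + a^{2}\right) + a\right) = 20 a^{2} + \left(2 a^{2} + a\right) = 20 a^{2} + \left(a + 2 a^{2}\right) = a + 22 a^{2}$)
$\left(-22\right) 29 K{\left(-8 \right)} = \left(-22\right) 29 \left(- 8 \left(1 + 22 \left(-8\right)\right)\right) = - 638 \left(- 8 \left(1 - 176\right)\right) = - 638 \left(\left(-8\right) \left(-175\right)\right) = \left(-638\right) 1400 = -893200$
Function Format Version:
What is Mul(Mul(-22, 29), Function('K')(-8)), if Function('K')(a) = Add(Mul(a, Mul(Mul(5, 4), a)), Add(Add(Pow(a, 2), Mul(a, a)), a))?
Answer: -893200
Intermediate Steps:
Function('K')(a) = Add(a, Mul(22, Pow(a, 2))) (Function('K')(a) = Add(Mul(a, Mul(20, a)), Add(Add(Pow(a, 2), Pow(a, 2)), a)) = Add(Mul(20, Pow(a, 2)), Add(Mul(2, Pow(a, 2)), a)) = Add(Mul(20, Pow(a, 2)), Add(a, Mul(2, Pow(a, 2)))) = Add(a, Mul(22, Pow(a, 2))))
Mul(Mul(-22, 29), Function('K')(-8)) = Mul(Mul(-22, 29), Mul(-8, Add(1, Mul(22, -8)))) = Mul(-638, Mul(-8, Add(1, -176))) = Mul(-638, Mul(-8, -175)) = Mul(-638, 1400) = -893200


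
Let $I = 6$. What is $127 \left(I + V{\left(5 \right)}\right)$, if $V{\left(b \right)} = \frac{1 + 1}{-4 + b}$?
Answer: $1016$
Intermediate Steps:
$V{\left(b \right)} = \frac{2}{-4 + b}$
$127 \left(I + V{\left(5 \right)}\right) = 127 \left(6 + \frac{2}{-4 + 5}\right) = 127 \left(6 + \frac{2}{1}\right) = 127 \left(6 + 2 \cdot 1\right) = 127 \left(6 + 2\right) = 127 \cdot 8 = 1016$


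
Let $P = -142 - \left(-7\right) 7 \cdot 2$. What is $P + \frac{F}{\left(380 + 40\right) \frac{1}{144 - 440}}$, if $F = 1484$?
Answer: $- \frac{16348}{15} \approx -1089.9$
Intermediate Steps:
$P = -44$ ($P = -142 - \left(-49\right) 2 = -142 - -98 = -142 + 98 = -44$)
$P + \frac{F}{\left(380 + 40\right) \frac{1}{144 - 440}} = -44 + \frac{1}{\left(380 + 40\right) \frac{1}{144 - 440}} \cdot 1484 = -44 + \frac{1}{420 \frac{1}{-296}} \cdot 1484 = -44 + \frac{1}{420 \left(- \frac{1}{296}\right)} 1484 = -44 + \frac{1}{- \frac{105}{74}} \cdot 1484 = -44 - \frac{15688}{15} = - \frac{16348}{15}$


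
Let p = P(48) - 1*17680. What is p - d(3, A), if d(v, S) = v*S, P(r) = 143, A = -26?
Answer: -17459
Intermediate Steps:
d(v, S) = S*v
p = -17537 (p = 143 - 1*17680 = 143 - 17680 = -17537)
p - d(3, A) = -17537 - (-26)*3 = -17537 - 1*(-78) = -17537 + 78 = -17459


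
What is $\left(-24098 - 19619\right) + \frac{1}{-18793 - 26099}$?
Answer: $- \frac{1962543565}{44892} \approx -43717.0$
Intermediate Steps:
$\left(-24098 - 19619\right) + \frac{1}{-18793 - 26099} = -43717 + \frac{1}{-44892} = -43717 - \frac{1}{44892} = - \frac{1962543565}{44892}$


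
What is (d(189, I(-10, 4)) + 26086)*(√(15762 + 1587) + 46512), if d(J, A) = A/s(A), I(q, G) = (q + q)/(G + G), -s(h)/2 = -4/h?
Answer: 2426696739/2 + 834777*√17349/32 ≈ 1.2168e+9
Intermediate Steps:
s(h) = 8/h (s(h) = -(-8)/h = 8/h)
I(q, G) = q/G (I(q, G) = (2*q)/((2*G)) = (2*q)*(1/(2*G)) = q/G)
d(J, A) = A²/8 (d(J, A) = A/((8/A)) = A*(A/8) = A²/8)
(d(189, I(-10, 4)) + 26086)*(√(15762 + 1587) + 46512) = ((-10/4)²/8 + 26086)*(√(15762 + 1587) + 46512) = ((-10*¼)²/8 + 26086)*(√17349 + 46512) = ((-5/2)²/8 + 26086)*(46512 + √17349) = ((⅛)*(25/4) + 26086)*(46512 + √17349) = (25/32 + 26086)*(46512 + √17349) = 834777*(46512 + √17349)/32 = 2426696739/2 + 834777*√17349/32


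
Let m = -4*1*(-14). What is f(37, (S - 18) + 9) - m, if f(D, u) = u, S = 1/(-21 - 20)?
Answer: -2666/41 ≈ -65.024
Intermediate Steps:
S = -1/41 (S = 1/(-41) = -1/41 ≈ -0.024390)
m = 56 (m = -4*(-14) = 56)
f(37, (S - 18) + 9) - m = ((-1/41 - 18) + 9) - 1*56 = (-739/41 + 9) - 56 = -370/41 - 56 = -2666/41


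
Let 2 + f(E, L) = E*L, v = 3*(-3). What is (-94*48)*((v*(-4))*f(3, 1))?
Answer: -162432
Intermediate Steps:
v = -9
f(E, L) = -2 + E*L
(-94*48)*((v*(-4))*f(3, 1)) = (-94*48)*((-9*(-4))*(-2 + 3*1)) = -162432*(-2 + 3) = -162432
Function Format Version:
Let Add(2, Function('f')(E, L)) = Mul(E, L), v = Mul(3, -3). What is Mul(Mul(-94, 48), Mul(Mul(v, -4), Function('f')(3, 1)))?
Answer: -162432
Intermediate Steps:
v = -9
Function('f')(E, L) = Add(-2, Mul(E, L))
Mul(Mul(-94, 48), Mul(Mul(v, -4), Function('f')(3, 1))) = Mul(Mul(-94, 48), Mul(Mul(-9, -4), Add(-2, Mul(3, 1)))) = Mul(-4512, Mul(36, Add(-2, 3))) = Mul(-4512, Mul(36, 1)) = Mul(-4512, 36) = -162432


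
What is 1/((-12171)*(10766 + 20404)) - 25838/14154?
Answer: -1633693980469/894933995130 ≈ -1.8255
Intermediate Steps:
1/((-12171)*(10766 + 20404)) - 25838/14154 = -1/12171/31170 - 25838*1/14154 = -1/12171*1/31170 - 12919/7077 = -1/379370070 - 12919/7077 = -1633693980469/894933995130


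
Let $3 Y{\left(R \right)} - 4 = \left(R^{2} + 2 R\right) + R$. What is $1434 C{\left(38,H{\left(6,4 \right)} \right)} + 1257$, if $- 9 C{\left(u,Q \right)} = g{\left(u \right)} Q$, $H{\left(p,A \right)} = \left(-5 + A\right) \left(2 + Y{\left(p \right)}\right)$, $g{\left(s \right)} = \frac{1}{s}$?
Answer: $\frac{230243}{171} \approx 1346.4$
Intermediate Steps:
$Y{\left(R \right)} = \frac{4}{3} + R + \frac{R^{2}}{3}$ ($Y{\left(R \right)} = \frac{4}{3} + \frac{\left(R^{2} + 2 R\right) + R}{3} = \frac{4}{3} + \frac{R^{2} + 3 R}{3} = \frac{4}{3} + \left(R + \frac{R^{2}}{3}\right) = \frac{4}{3} + R + \frac{R^{2}}{3}$)
$H{\left(p,A \right)} = \left(-5 + A\right) \left(\frac{10}{3} + p + \frac{p^{2}}{3}\right)$ ($H{\left(p,A \right)} = \left(-5 + A\right) \left(2 + \left(\frac{4}{3} + p + \frac{p^{2}}{3}\right)\right) = \left(-5 + A\right) \left(\frac{10}{3} + p + \frac{p^{2}}{3}\right)$)
$C{\left(u,Q \right)} = - \frac{Q}{9 u}$ ($C{\left(u,Q \right)} = - \frac{\frac{1}{u} Q}{9} = - \frac{Q \frac{1}{u}}{9} = - \frac{Q}{9 u}$)
$1434 C{\left(38,H{\left(6,4 \right)} \right)} + 1257 = 1434 \left(- \frac{- \frac{50}{3} - 30 + 2 \cdot 4 - \frac{5 \cdot 6^{2}}{3} + \frac{1}{3} \cdot 4 \left(4 + 6^{2} + 3 \cdot 6\right)}{9 \cdot 38}\right) + 1257 = 1434 \left(\left(- \frac{1}{9}\right) \left(- \frac{50}{3} - 30 + 8 - 60 + \frac{1}{3} \cdot 4 \left(4 + 36 + 18\right)\right) \frac{1}{38}\right) + 1257 = 1434 \left(\left(- \frac{1}{9}\right) \left(- \frac{50}{3} - 30 + 8 - 60 + \frac{1}{3} \cdot 4 \cdot 58\right) \frac{1}{38}\right) + 1257 = 1434 \left(\left(- \frac{1}{9}\right) \left(- \frac{50}{3} - 30 + 8 - 60 + \frac{232}{3}\right) \frac{1}{38}\right) + 1257 = 1434 \left(\left(- \frac{1}{9}\right) \left(- \frac{64}{3}\right) \frac{1}{38}\right) + 1257 = 1434 \cdot \frac{32}{513} + 1257 = \frac{15296}{171} + 1257 = \frac{230243}{171}$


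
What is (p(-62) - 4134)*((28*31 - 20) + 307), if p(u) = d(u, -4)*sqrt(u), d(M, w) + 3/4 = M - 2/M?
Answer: -4774770 - 8982435*I*sqrt(62)/124 ≈ -4.7748e+6 - 5.7039e+5*I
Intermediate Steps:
d(M, w) = -3/4 + M - 2/M (d(M, w) = -3/4 + (M - 2/M) = -3/4 + M - 2/M)
p(u) = sqrt(u)*(-3/4 + u - 2/u) (p(u) = (-3/4 + u - 2/u)*sqrt(u) = sqrt(u)*(-3/4 + u - 2/u))
(p(-62) - 4134)*((28*31 - 20) + 307) = ((-8 - 1*(-62)*(3 - 4*(-62)))/(4*sqrt(-62)) - 4134)*((28*31 - 20) + 307) = ((-I*sqrt(62)/62)*(-8 - 1*(-62)*(3 + 248))/4 - 4134)*((868 - 20) + 307) = ((-I*sqrt(62)/62)*(-8 - 1*(-62)*251)/4 - 4134)*(848 + 307) = ((-I*sqrt(62)/62)*(-8 + 15562)/4 - 4134)*1155 = ((1/4)*(-I*sqrt(62)/62)*15554 - 4134)*1155 = (-7777*I*sqrt(62)/124 - 4134)*1155 = (-4134 - 7777*I*sqrt(62)/124)*1155 = -4774770 - 8982435*I*sqrt(62)/124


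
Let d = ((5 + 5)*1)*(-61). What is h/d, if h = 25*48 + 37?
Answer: -1237/610 ≈ -2.0279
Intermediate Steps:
h = 1237 (h = 1200 + 37 = 1237)
d = -610 (d = (10*1)*(-61) = 10*(-61) = -610)
h/d = 1237/(-610) = 1237*(-1/610) = -1237/610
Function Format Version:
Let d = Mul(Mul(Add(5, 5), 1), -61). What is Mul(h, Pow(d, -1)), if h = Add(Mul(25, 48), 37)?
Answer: Rational(-1237, 610) ≈ -2.0279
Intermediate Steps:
h = 1237 (h = Add(1200, 37) = 1237)
d = -610 (d = Mul(Mul(10, 1), -61) = Mul(10, -61) = -610)
Mul(h, Pow(d, -1)) = Mul(1237, Pow(-610, -1)) = Mul(1237, Rational(-1, 610)) = Rational(-1237, 610)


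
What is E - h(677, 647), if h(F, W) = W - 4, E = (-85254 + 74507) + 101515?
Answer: 90125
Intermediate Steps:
E = 90768 (E = -10747 + 101515 = 90768)
h(F, W) = -4 + W
E - h(677, 647) = 90768 - (-4 + 647) = 90768 - 1*643 = 90768 - 643 = 90125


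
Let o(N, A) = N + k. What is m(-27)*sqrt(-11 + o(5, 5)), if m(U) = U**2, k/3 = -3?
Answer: 729*I*sqrt(15) ≈ 2823.4*I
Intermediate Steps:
k = -9 (k = 3*(-3) = -9)
o(N, A) = -9 + N (o(N, A) = N - 9 = -9 + N)
m(-27)*sqrt(-11 + o(5, 5)) = (-27)**2*sqrt(-11 + (-9 + 5)) = 729*sqrt(-11 - 4) = 729*sqrt(-15) = 729*(I*sqrt(15)) = 729*I*sqrt(15)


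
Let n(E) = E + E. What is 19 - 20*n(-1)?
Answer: 59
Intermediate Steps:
n(E) = 2*E
19 - 20*n(-1) = 19 - 40*(-1) = 19 - 20*(-2) = 19 + 40 = 59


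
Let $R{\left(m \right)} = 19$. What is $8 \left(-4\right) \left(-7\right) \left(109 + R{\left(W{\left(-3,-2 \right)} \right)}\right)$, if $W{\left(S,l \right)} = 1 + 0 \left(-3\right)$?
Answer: $28672$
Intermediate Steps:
$W{\left(S,l \right)} = 1$ ($W{\left(S,l \right)} = 1 + 0 = 1$)
$8 \left(-4\right) \left(-7\right) \left(109 + R{\left(W{\left(-3,-2 \right)} \right)}\right) = 8 \left(-4\right) \left(-7\right) \left(109 + 19\right) = \left(-32\right) \left(-7\right) 128 = 224 \cdot 128 = 28672$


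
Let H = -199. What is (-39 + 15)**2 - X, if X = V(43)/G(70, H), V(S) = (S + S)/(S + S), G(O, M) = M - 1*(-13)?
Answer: 107137/186 ≈ 576.01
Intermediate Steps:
G(O, M) = 13 + M (G(O, M) = M + 13 = 13 + M)
V(S) = 1 (V(S) = (2*S)/((2*S)) = (2*S)*(1/(2*S)) = 1)
X = -1/186 (X = 1/(13 - 199) = 1/(-186) = 1*(-1/186) = -1/186 ≈ -0.0053763)
(-39 + 15)**2 - X = (-39 + 15)**2 - 1*(-1/186) = (-24)**2 + 1/186 = 576 + 1/186 = 107137/186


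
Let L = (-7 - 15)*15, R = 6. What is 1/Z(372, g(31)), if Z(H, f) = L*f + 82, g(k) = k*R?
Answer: -1/61298 ≈ -1.6314e-5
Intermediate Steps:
L = -330 (L = -22*15 = -330)
g(k) = 6*k (g(k) = k*6 = 6*k)
Z(H, f) = 82 - 330*f (Z(H, f) = -330*f + 82 = 82 - 330*f)
1/Z(372, g(31)) = 1/(82 - 1980*31) = 1/(82 - 330*186) = 1/(82 - 61380) = 1/(-61298) = -1/61298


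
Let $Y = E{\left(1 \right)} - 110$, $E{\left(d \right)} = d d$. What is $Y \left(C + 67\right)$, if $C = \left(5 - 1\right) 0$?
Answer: $-7303$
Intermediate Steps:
$C = 0$ ($C = 4 \cdot 0 = 0$)
$E{\left(d \right)} = d^{2}$
$Y = -109$ ($Y = 1^{2} - 110 = 1 - 110 = -109$)
$Y \left(C + 67\right) = - 109 \left(0 + 67\right) = \left(-109\right) 67 = -7303$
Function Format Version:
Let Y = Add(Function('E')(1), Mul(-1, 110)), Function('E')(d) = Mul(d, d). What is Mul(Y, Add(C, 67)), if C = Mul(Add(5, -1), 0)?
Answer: -7303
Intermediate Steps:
C = 0 (C = Mul(4, 0) = 0)
Function('E')(d) = Pow(d, 2)
Y = -109 (Y = Add(Pow(1, 2), Mul(-1, 110)) = Add(1, -110) = -109)
Mul(Y, Add(C, 67)) = Mul(-109, Add(0, 67)) = Mul(-109, 67) = -7303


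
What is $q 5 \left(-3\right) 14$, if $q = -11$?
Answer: $2310$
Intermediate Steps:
$q 5 \left(-3\right) 14 = - 11 \cdot 5 \left(-3\right) 14 = \left(-11\right) \left(-15\right) 14 = 165 \cdot 14 = 2310$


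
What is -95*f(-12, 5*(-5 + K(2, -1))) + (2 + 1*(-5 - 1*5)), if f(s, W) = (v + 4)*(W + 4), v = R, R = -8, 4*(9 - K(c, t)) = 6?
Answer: 6262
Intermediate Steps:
K(c, t) = 15/2 (K(c, t) = 9 - ¼*6 = 9 - 3/2 = 15/2)
v = -8
f(s, W) = -16 - 4*W (f(s, W) = (-8 + 4)*(W + 4) = -4*(4 + W) = -16 - 4*W)
-95*f(-12, 5*(-5 + K(2, -1))) + (2 + 1*(-5 - 1*5)) = -95*(-16 - 20*(-5 + 15/2)) + (2 + 1*(-5 - 1*5)) = -95*(-16 - 20*5/2) + (2 + 1*(-5 - 5)) = -95*(-16 - 4*25/2) + (2 + 1*(-10)) = -95*(-16 - 50) + (2 - 10) = -95*(-66) - 8 = 6270 - 8 = 6262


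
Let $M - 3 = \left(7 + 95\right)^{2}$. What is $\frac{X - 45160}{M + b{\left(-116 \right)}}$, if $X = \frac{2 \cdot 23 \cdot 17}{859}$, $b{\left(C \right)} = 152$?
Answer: $- \frac{38791658}{9070181} \approx -4.2768$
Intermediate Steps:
$M = 10407$ ($M = 3 + \left(7 + 95\right)^{2} = 3 + 102^{2} = 3 + 10404 = 10407$)
$X = \frac{782}{859}$ ($X = 46 \cdot 17 \cdot \frac{1}{859} = 782 \cdot \frac{1}{859} = \frac{782}{859} \approx 0.91036$)
$\frac{X - 45160}{M + b{\left(-116 \right)}} = \frac{\frac{782}{859} - 45160}{10407 + 152} = - \frac{38791658}{859 \cdot 10559} = \left(- \frac{38791658}{859}\right) \frac{1}{10559} = - \frac{38791658}{9070181}$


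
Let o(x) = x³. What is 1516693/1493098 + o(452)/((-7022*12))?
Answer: -17219117671879/15726801234 ≈ -1094.9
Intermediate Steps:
1516693/1493098 + o(452)/((-7022*12)) = 1516693/1493098 + 452³/((-7022*12)) = 1516693*(1/1493098) + 92345408/(-84264) = 1516693/1493098 + 92345408*(-1/84264) = 1516693/1493098 - 11543176/10533 = -17219117671879/15726801234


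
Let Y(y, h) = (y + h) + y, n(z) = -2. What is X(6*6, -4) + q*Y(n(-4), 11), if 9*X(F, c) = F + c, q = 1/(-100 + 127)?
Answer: 103/27 ≈ 3.8148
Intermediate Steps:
q = 1/27 ≈ 0.037037
X(F, c) = F/9 + c/9 (X(F, c) = (F + c)/9 = F/9 + c/9)
Y(y, h) = h + 2*y (Y(y, h) = (h + y) + y = h + 2*y)
X(6*6, -4) + q*Y(n(-4), 11) = ((6*6)/9 + (⅑)*(-4)) + (11 + 2*(-2))/27 = ((⅑)*36 - 4/9) + (11 - 4)/27 = (4 - 4/9) + (1/27)*7 = 32/9 + 7/27 = 103/27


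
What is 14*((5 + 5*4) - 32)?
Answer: -98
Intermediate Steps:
14*((5 + 5*4) - 32) = 14*((5 + 20) - 32) = 14*(25 - 32) = 14*(-7) = -98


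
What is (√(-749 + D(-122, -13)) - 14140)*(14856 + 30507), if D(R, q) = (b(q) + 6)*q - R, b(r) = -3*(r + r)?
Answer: -641432820 + 136089*I*√191 ≈ -6.4143e+8 + 1.8808e+6*I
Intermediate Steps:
b(r) = -6*r
D(R, q) = -R + q*(6 - 6*q) (D(R, q) = (-6*q + 6)*q - R = (6 - 6*q)*q - R = q*(6 - 6*q) - R = -R + q*(6 - 6*q))
(√(-749 + D(-122, -13)) - 14140)*(14856 + 30507) = (√(-749 + (-1*(-122) - 6*(-13)² + 6*(-13))) - 14140)*(14856 + 30507) = (√(-749 + (122 - 6*169 - 78)) - 14140)*45363 = (√(-749 + (122 - 1014 - 78)) - 14140)*45363 = (√(-749 - 970) - 14140)*45363 = (√(-1719) - 14140)*45363 = (3*I*√191 - 14140)*45363 = (-14140 + 3*I*√191)*45363 = -641432820 + 136089*I*√191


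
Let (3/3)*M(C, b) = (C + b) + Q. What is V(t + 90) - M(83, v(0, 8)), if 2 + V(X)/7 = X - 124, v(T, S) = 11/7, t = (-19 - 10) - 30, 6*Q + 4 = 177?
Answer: -32693/42 ≈ -778.40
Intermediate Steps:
Q = 173/6 (Q = -2/3 + (1/6)*177 = -2/3 + 59/2 = 173/6 ≈ 28.833)
t = -59 (t = -29 - 30 = -59)
v(T, S) = 11/7 (v(T, S) = 11*(1/7) = 11/7)
M(C, b) = 173/6 + C + b (M(C, b) = (C + b) + 173/6 = 173/6 + C + b)
V(X) = -882 + 7*X (V(X) = -14 + 7*(X - 124) = -14 + 7*(-124 + X) = -14 + (-868 + 7*X) = -882 + 7*X)
V(t + 90) - M(83, v(0, 8)) = (-882 + 7*(-59 + 90)) - (173/6 + 83 + 11/7) = (-882 + 7*31) - 1*4763/42 = (-882 + 217) - 4763/42 = -665 - 4763/42 = -32693/42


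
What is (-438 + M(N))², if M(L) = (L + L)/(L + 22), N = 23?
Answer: 386672896/2025 ≈ 1.9095e+5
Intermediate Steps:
M(L) = 2*L/(22 + L) (M(L) = (2*L)/(22 + L) = 2*L/(22 + L))
(-438 + M(N))² = (-438 + 2*23/(22 + 23))² = (-438 + 2*23/45)² = (-438 + 2*23*(1/45))² = (-438 + 46/45)² = (-19664/45)² = 386672896/2025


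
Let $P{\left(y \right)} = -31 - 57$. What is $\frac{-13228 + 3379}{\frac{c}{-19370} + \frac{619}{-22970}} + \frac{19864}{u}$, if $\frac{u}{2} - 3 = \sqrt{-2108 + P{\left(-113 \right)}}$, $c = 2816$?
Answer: $\frac{21477390018214}{375700395} - \frac{19864 i \sqrt{61}}{735} \approx 57166.0 - 211.08 i$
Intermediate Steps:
$P{\left(y \right)} = -88$ ($P{\left(y \right)} = -31 - 57 = -88$)
$u = 6 + 12 i \sqrt{61}$ ($u = 6 + 2 \sqrt{-2108 - 88} = 6 + 2 \sqrt{-2196} = 6 + 2 \cdot 6 i \sqrt{61} = 6 + 12 i \sqrt{61} \approx 6.0 + 93.723 i$)
$\frac{-13228 + 3379}{\frac{c}{-19370} + \frac{619}{-22970}} + \frac{19864}{u} = \frac{-13228 + 3379}{\frac{2816}{-19370} + \frac{619}{-22970}} + \frac{19864}{6 + 12 i \sqrt{61}} = - \frac{9849}{2816 \left(- \frac{1}{19370}\right) + 619 \left(- \frac{1}{22970}\right)} + \frac{19864}{6 + 12 i \sqrt{61}} = - \frac{9849}{- \frac{1408}{9685} - \frac{619}{22970}} + \frac{19864}{6 + 12 i \sqrt{61}} = - \frac{9849}{- \frac{1533471}{8898578}} + \frac{19864}{6 + 12 i \sqrt{61}} = \left(-9849\right) \left(- \frac{8898578}{1533471}\right) + \frac{19864}{6 + 12 i \sqrt{61}} = \frac{29214031574}{511157} + \frac{19864}{6 + 12 i \sqrt{61}}$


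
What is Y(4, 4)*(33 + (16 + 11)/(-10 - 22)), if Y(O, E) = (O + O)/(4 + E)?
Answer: 1029/32 ≈ 32.156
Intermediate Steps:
Y(O, E) = 2*O/(4 + E) (Y(O, E) = (2*O)/(4 + E) = 2*O/(4 + E))
Y(4, 4)*(33 + (16 + 11)/(-10 - 22)) = (2*4/(4 + 4))*(33 + (16 + 11)/(-10 - 22)) = (2*4/8)*(33 + 27/(-32)) = (2*4*(1/8))*(33 + 27*(-1/32)) = 1*(33 - 27/32) = 1*(1029/32) = 1029/32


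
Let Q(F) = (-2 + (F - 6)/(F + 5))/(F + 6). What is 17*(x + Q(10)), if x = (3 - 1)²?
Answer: 7939/120 ≈ 66.158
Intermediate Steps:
Q(F) = (-2 + (-6 + F)/(5 + F))/(6 + F)
x = 4 (x = 2² = 4)
17*(x + Q(10)) = 17*(4 + (-16 - 1*10)/(30 + 10² + 11*10)) = 17*(4 + (-16 - 10)/(30 + 100 + 110)) = 17*(4 - 26/240) = 17*(4 + (1/240)*(-26)) = 17*(4 - 13/120) = 17*(467/120) = 7939/120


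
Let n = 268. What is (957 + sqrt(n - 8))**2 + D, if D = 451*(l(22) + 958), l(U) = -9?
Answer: 1344108 + 3828*sqrt(65) ≈ 1.3750e+6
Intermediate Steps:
D = 427999 (D = 451*(-9 + 958) = 451*949 = 427999)
(957 + sqrt(n - 8))**2 + D = (957 + sqrt(268 - 8))**2 + 427999 = (957 + sqrt(260))**2 + 427999 = (957 + 2*sqrt(65))**2 + 427999 = 427999 + (957 + 2*sqrt(65))**2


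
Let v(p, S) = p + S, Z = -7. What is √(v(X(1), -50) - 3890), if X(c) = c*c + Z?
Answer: I*√3946 ≈ 62.817*I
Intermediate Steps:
X(c) = -7 + c² (X(c) = c*c - 7 = c² - 7 = -7 + c²)
v(p, S) = S + p
√(v(X(1), -50) - 3890) = √((-50 + (-7 + 1²)) - 3890) = √((-50 + (-7 + 1)) - 3890) = √((-50 - 6) - 3890) = √(-56 - 3890) = √(-3946) = I*√3946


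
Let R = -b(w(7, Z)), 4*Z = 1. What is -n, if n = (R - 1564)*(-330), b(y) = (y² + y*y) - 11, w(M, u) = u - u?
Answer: -512490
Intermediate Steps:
Z = ¼ (Z = (¼)*1 = ¼ ≈ 0.25000)
w(M, u) = 0
b(y) = -11 + 2*y² (b(y) = (y² + y²) - 11 = 2*y² - 11 = -11 + 2*y²)
R = 11 (R = -(-11 + 2*0²) = -(-11 + 2*0) = -(-11 + 0) = -1*(-11) = 11)
n = 512490 (n = (11 - 1564)*(-330) = -1553*(-330) = 512490)
-n = -1*512490 = -512490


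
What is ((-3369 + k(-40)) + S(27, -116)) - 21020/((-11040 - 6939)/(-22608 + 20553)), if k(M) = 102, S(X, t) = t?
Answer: -34673019/5993 ≈ -5785.6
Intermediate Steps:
((-3369 + k(-40)) + S(27, -116)) - 21020/((-11040 - 6939)/(-22608 + 20553)) = ((-3369 + 102) - 116) - 21020/((-11040 - 6939)/(-22608 + 20553)) = (-3267 - 116) - 21020/((-17979/(-2055))) = -3383 - 21020/((-17979*(-1/2055))) = -3383 - 21020/5993/685 = -3383 - 21020*685/5993 = -3383 - 1*14398700/5993 = -3383 - 14398700/5993 = -34673019/5993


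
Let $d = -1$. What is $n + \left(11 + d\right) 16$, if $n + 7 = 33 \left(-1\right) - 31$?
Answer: $89$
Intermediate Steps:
$n = -71$ ($n = -7 + \left(33 \left(-1\right) - 31\right) = -7 - 64 = -71$)
$n + \left(11 + d\right) 16 = -71 + \left(11 - 1\right) 16 = -71 + 10 \cdot 16 = -71 + 160 = 89$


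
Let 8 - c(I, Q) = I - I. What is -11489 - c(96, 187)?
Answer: -11497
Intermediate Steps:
c(I, Q) = 8 (c(I, Q) = 8 - (I - I) = 8 - 1*0 = 8 + 0 = 8)
-11489 - c(96, 187) = -11489 - 1*8 = -11489 - 8 = -11497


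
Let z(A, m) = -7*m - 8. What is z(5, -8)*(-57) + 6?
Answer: -2730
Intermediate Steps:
z(A, m) = -8 - 7*m
z(5, -8)*(-57) + 6 = (-8 - 7*(-8))*(-57) + 6 = (-8 + 56)*(-57) + 6 = 48*(-57) + 6 = -2736 + 6 = -2730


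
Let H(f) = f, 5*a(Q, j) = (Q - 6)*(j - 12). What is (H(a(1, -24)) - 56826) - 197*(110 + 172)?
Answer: -112344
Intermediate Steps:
a(Q, j) = (-12 + j)*(-6 + Q)/5 (a(Q, j) = ((Q - 6)*(j - 12))/5 = ((-6 + Q)*(-12 + j))/5 = ((-12 + j)*(-6 + Q))/5 = (-12 + j)*(-6 + Q)/5)
(H(a(1, -24)) - 56826) - 197*(110 + 172) = ((72/5 - 12/5*1 - 6/5*(-24) + (⅕)*1*(-24)) - 56826) - 197*(110 + 172) = ((72/5 - 12/5 + 144/5 - 24/5) - 56826) - 197*282 = (36 - 56826) - 55554 = -56790 - 55554 = -112344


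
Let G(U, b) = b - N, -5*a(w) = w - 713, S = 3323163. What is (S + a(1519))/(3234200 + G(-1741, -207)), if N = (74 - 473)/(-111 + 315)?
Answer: 1129820612/1099558285 ≈ 1.0275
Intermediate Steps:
a(w) = 713/5 - w/5 (a(w) = -(w - 713)/5 = -(-713 + w)/5 = 713/5 - w/5)
N = -133/68 (N = -399/204 = -399*1/204 = -133/68 ≈ -1.9559)
G(U, b) = 133/68 + b (G(U, b) = b - 1*(-133/68) = b + 133/68 = 133/68 + b)
(S + a(1519))/(3234200 + G(-1741, -207)) = (3323163 + (713/5 - ⅕*1519))/(3234200 + (133/68 - 207)) = (3323163 + (713/5 - 1519/5))/(3234200 - 13943/68) = (3323163 - 806/5)/(219911657/68) = (16615009/5)*(68/219911657) = 1129820612/1099558285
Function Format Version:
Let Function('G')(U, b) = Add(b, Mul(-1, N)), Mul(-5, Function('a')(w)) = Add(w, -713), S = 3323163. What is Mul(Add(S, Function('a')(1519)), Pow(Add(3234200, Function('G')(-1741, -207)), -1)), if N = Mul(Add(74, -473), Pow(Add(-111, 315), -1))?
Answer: Rational(1129820612, 1099558285) ≈ 1.0275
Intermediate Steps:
Function('a')(w) = Add(Rational(713, 5), Mul(Rational(-1, 5), w)) (Function('a')(w) = Mul(Rational(-1, 5), Add(w, -713)) = Mul(Rational(-1, 5), Add(-713, w)) = Add(Rational(713, 5), Mul(Rational(-1, 5), w)))
N = Rational(-133, 68) (N = Mul(-399, Pow(204, -1)) = Mul(-399, Rational(1, 204)) = Rational(-133, 68) ≈ -1.9559)
Function('G')(U, b) = Add(Rational(133, 68), b) (Function('G')(U, b) = Add(b, Mul(-1, Rational(-133, 68))) = Add(b, Rational(133, 68)) = Add(Rational(133, 68), b))
Mul(Add(S, Function('a')(1519)), Pow(Add(3234200, Function('G')(-1741, -207)), -1)) = Mul(Add(3323163, Add(Rational(713, 5), Mul(Rational(-1, 5), 1519))), Pow(Add(3234200, Add(Rational(133, 68), -207)), -1)) = Mul(Add(3323163, Add(Rational(713, 5), Rational(-1519, 5))), Pow(Add(3234200, Rational(-13943, 68)), -1)) = Mul(Add(3323163, Rational(-806, 5)), Pow(Rational(219911657, 68), -1)) = Mul(Rational(16615009, 5), Rational(68, 219911657)) = Rational(1129820612, 1099558285)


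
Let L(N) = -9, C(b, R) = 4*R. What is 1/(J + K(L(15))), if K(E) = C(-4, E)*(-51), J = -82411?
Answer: -1/80575 ≈ -1.2411e-5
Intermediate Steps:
K(E) = -204*E (K(E) = (4*E)*(-51) = -204*E)
1/(J + K(L(15))) = 1/(-82411 - 204*(-9)) = 1/(-82411 + 1836) = 1/(-80575) = -1/80575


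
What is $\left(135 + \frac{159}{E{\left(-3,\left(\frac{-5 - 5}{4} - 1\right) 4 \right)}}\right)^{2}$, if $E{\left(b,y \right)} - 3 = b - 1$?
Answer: $576$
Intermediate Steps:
$E{\left(b,y \right)} = 2 + b$ ($E{\left(b,y \right)} = 3 + \left(b - 1\right) = 3 + \left(-1 + b\right) = 2 + b$)
$\left(135 + \frac{159}{E{\left(-3,\left(\frac{-5 - 5}{4} - 1\right) 4 \right)}}\right)^{2} = \left(135 + \frac{159}{2 - 3}\right)^{2} = \left(135 + \frac{159}{-1}\right)^{2} = \left(135 + 159 \left(-1\right)\right)^{2} = \left(135 - 159\right)^{2} = \left(-24\right)^{2} = 576$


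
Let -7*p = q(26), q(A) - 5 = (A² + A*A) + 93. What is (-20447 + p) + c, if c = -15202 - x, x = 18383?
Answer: -379674/7 ≈ -54239.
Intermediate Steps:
q(A) = 98 + 2*A² (q(A) = 5 + ((A² + A*A) + 93) = 5 + ((A² + A²) + 93) = 5 + (2*A² + 93) = 5 + (93 + 2*A²) = 98 + 2*A²)
c = -33585 (c = -15202 - 1*18383 = -15202 - 18383 = -33585)
p = -1450/7 (p = -(98 + 2*26²)/7 = -(98 + 2*676)/7 = -(98 + 1352)/7 = -⅐*1450 = -1450/7 ≈ -207.14)
(-20447 + p) + c = (-20447 - 1450/7) - 33585 = -144579/7 - 33585 = -379674/7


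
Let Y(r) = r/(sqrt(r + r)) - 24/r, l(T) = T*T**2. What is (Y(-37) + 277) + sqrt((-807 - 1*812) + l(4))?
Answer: 10273/37 + I*sqrt(1555) + I*sqrt(74)/2 ≈ 277.65 + 43.735*I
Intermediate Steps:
l(T) = T**3
Y(r) = -24/r + sqrt(2)*sqrt(r)/2 (Y(r) = r/(sqrt(2*r)) - 24/r = r/((sqrt(2)*sqrt(r))) - 24/r = r*(sqrt(2)/(2*sqrt(r))) - 24/r = sqrt(2)*sqrt(r)/2 - 24/r = -24/r + sqrt(2)*sqrt(r)/2)
(Y(-37) + 277) + sqrt((-807 - 1*812) + l(4)) = ((1/2)*(-48 + sqrt(2)*(-37)**(3/2))/(-37) + 277) + sqrt((-807 - 1*812) + 4**3) = ((1/2)*(-1/37)*(-48 + sqrt(2)*(-37*I*sqrt(37))) + 277) + sqrt((-807 - 812) + 64) = ((1/2)*(-1/37)*(-48 - 37*I*sqrt(74)) + 277) + sqrt(-1619 + 64) = ((24/37 + I*sqrt(74)/2) + 277) + sqrt(-1555) = (10273/37 + I*sqrt(74)/2) + I*sqrt(1555) = 10273/37 + I*sqrt(1555) + I*sqrt(74)/2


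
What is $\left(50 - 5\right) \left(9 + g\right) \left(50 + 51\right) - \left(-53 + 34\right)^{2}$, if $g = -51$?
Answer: $-191251$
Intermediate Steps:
$\left(50 - 5\right) \left(9 + g\right) \left(50 + 51\right) - \left(-53 + 34\right)^{2} = \left(50 - 5\right) \left(9 - 51\right) \left(50 + 51\right) - \left(-53 + 34\right)^{2} = \left(50 - 5\right) \left(\left(-42\right) 101\right) - \left(-19\right)^{2} = 45 \left(-4242\right) - 361 = -190890 - 361 = -191251$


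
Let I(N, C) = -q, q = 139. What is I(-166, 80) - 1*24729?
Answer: -24868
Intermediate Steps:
I(N, C) = -139 (I(N, C) = -1*139 = -139)
I(-166, 80) - 1*24729 = -139 - 1*24729 = -139 - 24729 = -24868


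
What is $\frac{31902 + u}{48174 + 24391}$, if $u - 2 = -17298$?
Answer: $\frac{14606}{72565} \approx 0.20128$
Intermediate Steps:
$u = -17296$ ($u = 2 - 17298 = -17296$)
$\frac{31902 + u}{48174 + 24391} = \frac{31902 - 17296}{48174 + 24391} = \frac{14606}{72565}$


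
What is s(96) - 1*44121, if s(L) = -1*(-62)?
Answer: -44059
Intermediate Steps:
s(L) = 62
s(96) - 1*44121 = 62 - 1*44121 = 62 - 44121 = -44059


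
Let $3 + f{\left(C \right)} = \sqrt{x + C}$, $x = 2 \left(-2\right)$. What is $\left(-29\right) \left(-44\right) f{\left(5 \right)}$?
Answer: $-2552$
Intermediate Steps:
$x = -4$
$f{\left(C \right)} = -3 + \sqrt{-4 + C}$
$\left(-29\right) \left(-44\right) f{\left(5 \right)} = \left(-29\right) \left(-44\right) \left(-3 + \sqrt{-4 + 5}\right) = 1276 \left(-3 + \sqrt{1}\right) = 1276 \left(-3 + 1\right) = 1276 \left(-2\right) = -2552$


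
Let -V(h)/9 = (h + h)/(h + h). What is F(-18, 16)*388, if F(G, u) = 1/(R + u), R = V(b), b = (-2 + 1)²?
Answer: 388/7 ≈ 55.429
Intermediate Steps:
b = 1 (b = (-1)² = 1)
V(h) = -9 (V(h) = -9*(h + h)/(h + h) = -9*2*h/(2*h) = -9*2*h*1/(2*h) = -9*1 = -9)
R = -9
F(G, u) = 1/(-9 + u)
F(-18, 16)*388 = 388/(-9 + 16) = 388/7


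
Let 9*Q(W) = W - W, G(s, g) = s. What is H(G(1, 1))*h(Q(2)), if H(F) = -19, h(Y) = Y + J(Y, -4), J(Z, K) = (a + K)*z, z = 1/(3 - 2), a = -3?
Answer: 133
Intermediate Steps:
Q(W) = 0 (Q(W) = (W - W)/9 = (⅑)*0 = 0)
z = 1 (z = 1/1 = 1)
J(Z, K) = -3 + K (J(Z, K) = (-3 + K)*1 = -3 + K)
h(Y) = -7 + Y (h(Y) = Y + (-3 - 4) = Y - 7 = -7 + Y)
H(G(1, 1))*h(Q(2)) = -19*(-7 + 0) = -19*(-7) = 133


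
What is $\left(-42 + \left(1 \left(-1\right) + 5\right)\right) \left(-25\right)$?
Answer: $950$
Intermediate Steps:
$\left(-42 + \left(1 \left(-1\right) + 5\right)\right) \left(-25\right) = \left(-42 + \left(-1 + 5\right)\right) \left(-25\right) = \left(-42 + 4\right) \left(-25\right) = \left(-38\right) \left(-25\right) = 950$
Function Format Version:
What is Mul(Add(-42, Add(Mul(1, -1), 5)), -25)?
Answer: 950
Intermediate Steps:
Mul(Add(-42, Add(Mul(1, -1), 5)), -25) = Mul(Add(-42, Add(-1, 5)), -25) = Mul(Add(-42, 4), -25) = Mul(-38, -25) = 950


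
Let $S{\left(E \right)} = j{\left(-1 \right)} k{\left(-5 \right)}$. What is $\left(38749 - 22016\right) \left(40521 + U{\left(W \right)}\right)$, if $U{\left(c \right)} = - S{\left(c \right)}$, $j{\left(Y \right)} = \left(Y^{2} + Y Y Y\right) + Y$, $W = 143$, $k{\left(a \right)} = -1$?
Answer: $678021160$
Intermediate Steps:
$j{\left(Y \right)} = Y + Y^{2} + Y^{3}$ ($j{\left(Y \right)} = \left(Y^{2} + Y^{2} Y\right) + Y = \left(Y^{2} + Y^{3}\right) + Y = Y + Y^{2} + Y^{3}$)
$S{\left(E \right)} = 1$ ($S{\left(E \right)} = - (1 - 1 + \left(-1\right)^{2}) \left(-1\right) = - (1 - 1 + 1) \left(-1\right) = \left(-1\right) 1 \left(-1\right) = \left(-1\right) \left(-1\right) = 1$)
$U{\left(c \right)} = -1$ ($U{\left(c \right)} = \left(-1\right) 1 = -1$)
$\left(38749 - 22016\right) \left(40521 + U{\left(W \right)}\right) = \left(38749 - 22016\right) \left(40521 - 1\right) = 16733 \cdot 40520 = 678021160$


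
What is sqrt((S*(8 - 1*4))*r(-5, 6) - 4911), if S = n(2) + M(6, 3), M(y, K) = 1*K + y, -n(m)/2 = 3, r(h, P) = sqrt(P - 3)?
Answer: sqrt(-4911 + 12*sqrt(3)) ≈ 69.93*I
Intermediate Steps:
r(h, P) = sqrt(-3 + P)
n(m) = -6 (n(m) = -2*3 = -6)
M(y, K) = K + y
S = 3 (S = -6 + (3 + 6) = -6 + 9 = 3)
sqrt((S*(8 - 1*4))*r(-5, 6) - 4911) = sqrt((3*(8 - 1*4))*sqrt(-3 + 6) - 4911) = sqrt((3*(8 - 4))*sqrt(3) - 4911) = sqrt((3*4)*sqrt(3) - 4911) = sqrt(12*sqrt(3) - 4911) = sqrt(-4911 + 12*sqrt(3))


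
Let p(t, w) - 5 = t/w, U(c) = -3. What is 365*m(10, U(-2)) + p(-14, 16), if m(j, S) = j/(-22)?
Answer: -14237/88 ≈ -161.78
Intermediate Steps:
m(j, S) = -j/22 (m(j, S) = j*(-1/22) = -j/22)
p(t, w) = 5 + t/w
365*m(10, U(-2)) + p(-14, 16) = 365*(-1/22*10) + (5 - 14/16) = 365*(-5/11) + (5 - 14*1/16) = -1825/11 + (5 - 7/8) = -1825/11 + 33/8 = -14237/88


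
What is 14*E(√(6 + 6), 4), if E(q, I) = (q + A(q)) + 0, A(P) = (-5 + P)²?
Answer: 518 - 252*√3 ≈ 81.523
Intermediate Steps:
E(q, I) = q + (-5 + q)² (E(q, I) = (q + (-5 + q)²) + 0 = q + (-5 + q)²)
14*E(√(6 + 6), 4) = 14*(√(6 + 6) + (-5 + √(6 + 6))²) = 14*(√12 + (-5 + √12)²) = 14*(2*√3 + (-5 + 2*√3)²) = 14*((-5 + 2*√3)² + 2*√3) = 14*(-5 + 2*√3)² + 28*√3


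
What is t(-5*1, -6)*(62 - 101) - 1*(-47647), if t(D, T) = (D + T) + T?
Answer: 48310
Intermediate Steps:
t(D, T) = D + 2*T
t(-5*1, -6)*(62 - 101) - 1*(-47647) = (-5*1 + 2*(-6))*(62 - 101) - 1*(-47647) = (-5 - 12)*(-39) + 47647 = -17*(-39) + 47647 = 663 + 47647 = 48310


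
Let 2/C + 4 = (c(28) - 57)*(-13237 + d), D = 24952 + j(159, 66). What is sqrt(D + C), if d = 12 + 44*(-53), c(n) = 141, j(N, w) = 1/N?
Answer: sqrt(67327528345261147815)/51944982 ≈ 157.96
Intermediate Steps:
D = 3967369/159 (D = 24952 + 1/159 = 3967369/159 ≈ 24952.)
d = -2320 (d = 12 - 2332 = -2320)
C = -1/653396 (C = 2/(-4 + (141 - 57)*(-13237 - 2320)) = 2/(-4 + 84*(-15557)) = 2/(-4 - 1306788) = 2/(-1306792) = 2*(-1/1306792) = -1/653396 ≈ -1.5305e-6)
sqrt(D + C) = sqrt(3967369/159 - 1/653396) = sqrt(2592263034965/103889964) = sqrt(67327528345261147815)/51944982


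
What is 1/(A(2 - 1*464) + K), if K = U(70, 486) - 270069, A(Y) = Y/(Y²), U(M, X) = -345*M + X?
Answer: -462/135704647 ≈ -3.4045e-6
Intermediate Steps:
U(M, X) = X - 345*M
A(Y) = 1/Y (A(Y) = Y/Y² = 1/Y)
K = -293733 (K = (486 - 345*70) - 270069 = (486 - 24150) - 270069 = -23664 - 270069 = -293733)
1/(A(2 - 1*464) + K) = 1/(1/(2 - 1*464) - 293733) = 1/(1/(2 - 464) - 293733) = 1/(1/(-462) - 293733) = 1/(-1/462 - 293733) = 1/(-135704647/462) = -462/135704647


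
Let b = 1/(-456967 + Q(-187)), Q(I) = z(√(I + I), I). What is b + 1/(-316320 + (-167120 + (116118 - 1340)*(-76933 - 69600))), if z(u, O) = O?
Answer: -4204926317/1922246638076889 ≈ -2.1875e-6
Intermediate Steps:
Q(I) = I
b = -1/457154 (b = 1/(-456967 - 187) = 1/(-457154) = -1/457154 ≈ -2.1874e-6)
b + 1/(-316320 + (-167120 + (116118 - 1340)*(-76933 - 69600))) = -1/457154 + 1/(-316320 + (-167120 + (116118 - 1340)*(-76933 - 69600))) = -1/457154 + 1/(-316320 + (-167120 + 114778*(-146533))) = -1/457154 + 1/(-316320 + (-167120 - 16818764674)) = -1/457154 + 1/(-316320 - 16818931794) = -1/457154 + 1/(-16819248114) = -1/457154 - 1/16819248114 = -4204926317/1922246638076889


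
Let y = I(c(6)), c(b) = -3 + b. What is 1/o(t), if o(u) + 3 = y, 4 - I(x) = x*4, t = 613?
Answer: -1/11 ≈ -0.090909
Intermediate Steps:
I(x) = 4 - 4*x (I(x) = 4 - x*4 = 4 - 4*x)
y = -8 (y = 4 - 4*(-3 + 6) = 4 - 4*3 = 4 - 12 = -8)
o(u) = -11 (o(u) = -3 - 8 = -11)
1/o(t) = 1/(-11) = -1/11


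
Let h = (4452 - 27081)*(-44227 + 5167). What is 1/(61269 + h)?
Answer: 1/883950009 ≈ 1.1313e-9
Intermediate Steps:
h = 883888740 (h = -22629*(-39060) = 883888740)
1/(61269 + h) = 1/(61269 + 883888740) = 1/883950009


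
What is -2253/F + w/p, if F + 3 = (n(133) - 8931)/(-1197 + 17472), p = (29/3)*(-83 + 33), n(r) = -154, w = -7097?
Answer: 2720047278/4198475 ≈ 647.87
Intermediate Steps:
p = -1450/3 (p = ((⅓)*29)*(-50) = (29/3)*(-50) = -1450/3 ≈ -483.33)
F = -11582/3255 (F = -3 + (-154 - 8931)/(-1197 + 17472) = -3 - 9085/16275 = -3 - 9085*1/16275 = -3 - 1817/3255 = -11582/3255 ≈ -3.5582)
-2253/F + w/p = -2253/(-11582/3255) - 7097/(-1450/3) = -2253*(-3255/11582) - 7097*(-3/1450) = 7333515/11582 + 21291/1450 = 2720047278/4198475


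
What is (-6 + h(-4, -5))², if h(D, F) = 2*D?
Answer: 196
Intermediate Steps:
(-6 + h(-4, -5))² = (-6 + 2*(-4))² = (-6 - 8)² = (-14)² = 196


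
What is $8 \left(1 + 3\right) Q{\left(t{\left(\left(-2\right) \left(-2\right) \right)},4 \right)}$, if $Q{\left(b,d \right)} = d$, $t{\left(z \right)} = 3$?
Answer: $128$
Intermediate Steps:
$8 \left(1 + 3\right) Q{\left(t{\left(\left(-2\right) \left(-2\right) \right)},4 \right)} = 8 \left(1 + 3\right) 4 = 8 \cdot 4 \cdot 4 = 32 \cdot 4 = 128$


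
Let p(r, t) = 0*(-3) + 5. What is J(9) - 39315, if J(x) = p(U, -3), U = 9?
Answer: -39310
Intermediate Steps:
p(r, t) = 5 (p(r, t) = 0 + 5 = 5)
J(x) = 5
J(9) - 39315 = 5 - 39315 = -39310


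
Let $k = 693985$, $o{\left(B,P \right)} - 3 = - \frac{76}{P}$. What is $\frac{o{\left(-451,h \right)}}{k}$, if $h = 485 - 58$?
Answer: $\frac{241}{59266319} \approx 4.0664 \cdot 10^{-6}$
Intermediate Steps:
$h = 427$
$o{\left(B,P \right)} = 3 - \frac{76}{P}$
$\frac{o{\left(-451,h \right)}}{k} = \frac{3 - \frac{76}{427}}{693985} = \left(3 - \frac{76}{427}\right) \frac{1}{693985} = \frac{1205}{427} \cdot \frac{1}{693985} = \frac{241}{59266319}$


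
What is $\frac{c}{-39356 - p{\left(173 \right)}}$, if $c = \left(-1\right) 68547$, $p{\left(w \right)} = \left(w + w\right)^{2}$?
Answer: $\frac{22849}{53024} \approx 0.43092$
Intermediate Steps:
$p{\left(w \right)} = 4 w^{2}$ ($p{\left(w \right)} = \left(2 w\right)^{2} = 4 w^{2}$)
$c = -68547$
$\frac{c}{-39356 - p{\left(173 \right)}} = - \frac{68547}{-39356 - 4 \cdot 173^{2}} = - \frac{68547}{-39356 - 4 \cdot 29929} = - \frac{68547}{-39356 - 119716} = - \frac{68547}{-159072} = \left(-68547\right) \left(- \frac{1}{159072}\right) = \frac{22849}{53024}$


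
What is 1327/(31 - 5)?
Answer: 1327/26 ≈ 51.038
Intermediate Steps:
1327/(31 - 5) = 1327/26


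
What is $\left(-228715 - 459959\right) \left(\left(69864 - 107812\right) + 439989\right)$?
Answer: $-276875183634$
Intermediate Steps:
$\left(-228715 - 459959\right) \left(\left(69864 - 107812\right) + 439989\right) = - 688674 \left(\left(69864 - 107812\right) + 439989\right) = - 688674 \left(-37948 + 439989\right) = \left(-688674\right) 402041 = -276875183634$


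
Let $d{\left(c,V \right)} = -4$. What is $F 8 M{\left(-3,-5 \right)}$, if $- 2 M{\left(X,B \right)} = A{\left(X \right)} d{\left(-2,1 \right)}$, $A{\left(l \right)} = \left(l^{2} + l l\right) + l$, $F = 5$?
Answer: $1200$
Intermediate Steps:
$A{\left(l \right)} = l + 2 l^{2}$ ($A{\left(l \right)} = \left(l^{2} + l^{2}\right) + l = 2 l^{2} + l = l + 2 l^{2}$)
$M{\left(X,B \right)} = 2 X \left(1 + 2 X\right)$ ($M{\left(X,B \right)} = - \frac{X \left(1 + 2 X\right) \left(-4\right)}{2} = - \frac{\left(-4\right) X \left(1 + 2 X\right)}{2} = 2 X \left(1 + 2 X\right)$)
$F 8 M{\left(-3,-5 \right)} = 5 \cdot 8 \cdot 2 \left(-3\right) \left(1 + 2 \left(-3\right)\right) = 40 \cdot 2 \left(-3\right) \left(1 - 6\right) = 40 \cdot 2 \left(-3\right) \left(-5\right) = 40 \cdot 30 = 1200$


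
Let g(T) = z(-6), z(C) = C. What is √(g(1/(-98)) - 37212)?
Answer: I*√37218 ≈ 192.92*I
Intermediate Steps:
g(T) = -6
√(g(1/(-98)) - 37212) = √(-6 - 37212) = √(-37218) = I*√37218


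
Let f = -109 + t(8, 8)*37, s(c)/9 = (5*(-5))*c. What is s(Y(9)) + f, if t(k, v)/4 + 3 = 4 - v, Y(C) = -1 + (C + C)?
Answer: -4970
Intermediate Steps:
Y(C) = -1 + 2*C
t(k, v) = 4 - 4*v (t(k, v) = -12 + 4*(4 - v) = -12 + (16 - 4*v) = 4 - 4*v)
s(c) = -225*c (s(c) = 9*((5*(-5))*c) = 9*(-25*c) = -225*c)
f = -1145 (f = -109 + (4 - 4*8)*37 = -109 + (4 - 32)*37 = -109 - 28*37 = -109 - 1036 = -1145)
s(Y(9)) + f = -225*(-1 + 2*9) - 1145 = -225*(-1 + 18) - 1145 = -225*17 - 1145 = -3825 - 1145 = -4970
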